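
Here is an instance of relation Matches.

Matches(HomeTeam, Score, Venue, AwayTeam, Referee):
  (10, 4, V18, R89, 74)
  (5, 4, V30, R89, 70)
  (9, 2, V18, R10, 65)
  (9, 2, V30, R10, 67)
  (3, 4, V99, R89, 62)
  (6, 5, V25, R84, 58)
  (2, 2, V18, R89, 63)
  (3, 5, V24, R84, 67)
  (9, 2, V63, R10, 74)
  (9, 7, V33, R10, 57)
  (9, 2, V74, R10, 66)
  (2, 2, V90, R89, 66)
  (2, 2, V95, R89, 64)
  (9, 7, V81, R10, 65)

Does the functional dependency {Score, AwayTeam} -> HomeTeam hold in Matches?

(Score=4, AwayTeam=R89): 3 rows → HomeTeam takes values {10, 5, 3} — violation
(Score=2, AwayTeam=R10): 4 rows → HomeTeam = 9, 9, 9, 9 ✓
(Score=5, AwayTeam=R84): 2 rows → HomeTeam takes values {6, 3} — violation
(Score=2, AwayTeam=R89): 3 rows → HomeTeam = 2, 2, 2 ✓
(Score=7, AwayTeam=R10): 2 rows → HomeTeam = 9, 9 ✓
Two rows agree on {Score, AwayTeam} but differ on HomeTeam, so {Score, AwayTeam} -> HomeTeam does not hold.

No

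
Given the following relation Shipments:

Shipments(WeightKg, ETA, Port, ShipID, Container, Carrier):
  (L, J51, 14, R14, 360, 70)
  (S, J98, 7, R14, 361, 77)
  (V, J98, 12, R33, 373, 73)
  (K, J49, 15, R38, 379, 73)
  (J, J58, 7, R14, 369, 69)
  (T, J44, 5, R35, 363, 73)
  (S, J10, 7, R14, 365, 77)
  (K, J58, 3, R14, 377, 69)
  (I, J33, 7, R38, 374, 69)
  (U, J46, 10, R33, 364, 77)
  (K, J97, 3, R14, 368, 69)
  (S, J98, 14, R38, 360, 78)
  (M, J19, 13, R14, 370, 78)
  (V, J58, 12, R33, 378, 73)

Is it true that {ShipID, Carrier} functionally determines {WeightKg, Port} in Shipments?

No

(ShipID=R14, Carrier=70): 1 row → {WeightKg,Port} = (L, 14) ✓
(ShipID=R14, Carrier=77): 2 rows → {WeightKg,Port} = (S, 7), (S, 7) ✓
(ShipID=R33, Carrier=73): 2 rows → {WeightKg,Port} = (V, 12), (V, 12) ✓
(ShipID=R38, Carrier=73): 1 row → {WeightKg,Port} = (K, 15) ✓
(ShipID=R14, Carrier=69): 3 rows → {WeightKg,Port} takes values {(J, 7), (K, 3)} — violation
(ShipID=R35, Carrier=73): 1 row → {WeightKg,Port} = (T, 5) ✓
(ShipID=R38, Carrier=69): 1 row → {WeightKg,Port} = (I, 7) ✓
(ShipID=R33, Carrier=77): 1 row → {WeightKg,Port} = (U, 10) ✓
(ShipID=R38, Carrier=78): 1 row → {WeightKg,Port} = (S, 14) ✓
(ShipID=R14, Carrier=78): 1 row → {WeightKg,Port} = (M, 13) ✓
Two rows agree on {ShipID, Carrier} but differ on {WeightKg, Port}, so {ShipID, Carrier} → {WeightKg, Port} does not hold.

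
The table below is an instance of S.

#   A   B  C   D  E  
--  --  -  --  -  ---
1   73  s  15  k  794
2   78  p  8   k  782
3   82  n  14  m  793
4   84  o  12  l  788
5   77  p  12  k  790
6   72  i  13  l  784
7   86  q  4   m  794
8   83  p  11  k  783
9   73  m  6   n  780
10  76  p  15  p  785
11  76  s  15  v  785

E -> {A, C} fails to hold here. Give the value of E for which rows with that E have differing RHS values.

E=794: rows 1, 7 → {A,C} takes values {(73, 15), (86, 4)} — violation
E=782: row 2 → {A,C} = (78, 8) ✓
E=793: row 3 → {A,C} = (82, 14) ✓
E=788: row 4 → {A,C} = (84, 12) ✓
E=790: row 5 → {A,C} = (77, 12) ✓
E=784: row 6 → {A,C} = (72, 13) ✓
E=783: row 8 → {A,C} = (83, 11) ✓
E=780: row 9 → {A,C} = (73, 6) ✓
E=785: rows 10, 11 → {A,C} = (76, 15), (76, 15) ✓
The only E value with inconsistent RHS is E=794.

794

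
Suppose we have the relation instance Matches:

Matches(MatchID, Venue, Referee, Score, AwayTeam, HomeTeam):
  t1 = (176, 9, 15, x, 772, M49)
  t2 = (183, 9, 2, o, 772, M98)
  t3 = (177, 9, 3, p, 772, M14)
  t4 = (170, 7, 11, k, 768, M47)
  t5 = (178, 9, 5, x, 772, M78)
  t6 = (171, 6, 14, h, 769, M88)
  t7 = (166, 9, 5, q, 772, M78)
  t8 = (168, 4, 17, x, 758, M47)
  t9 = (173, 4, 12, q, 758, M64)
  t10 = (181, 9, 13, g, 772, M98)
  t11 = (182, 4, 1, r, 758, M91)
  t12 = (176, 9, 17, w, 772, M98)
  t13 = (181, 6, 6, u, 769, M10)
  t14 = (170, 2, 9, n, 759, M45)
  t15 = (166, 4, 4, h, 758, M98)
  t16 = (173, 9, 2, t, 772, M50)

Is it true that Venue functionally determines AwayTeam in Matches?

Venue=9: rows 1, 2, 3, 5, 7, 10, 12, 16 → AwayTeam = 772, 772, 772, 772, 772, 772, 772, 772 ✓
Venue=7: row 4 → AwayTeam = 768 ✓
Venue=6: rows 6, 13 → AwayTeam = 769, 769 ✓
Venue=4: rows 8, 9, 11, 15 → AwayTeam = 758, 758, 758, 758 ✓
Venue=2: row 14 → AwayTeam = 759 ✓
Every Venue value is associated with a single AwayTeam value, so Venue -> AwayTeam holds.

Yes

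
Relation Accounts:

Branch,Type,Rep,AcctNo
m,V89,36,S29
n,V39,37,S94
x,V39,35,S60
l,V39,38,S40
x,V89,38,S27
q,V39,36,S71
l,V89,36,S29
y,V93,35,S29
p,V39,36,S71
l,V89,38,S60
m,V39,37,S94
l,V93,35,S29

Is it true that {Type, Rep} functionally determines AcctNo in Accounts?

(Type=V89, Rep=36): 2 rows → AcctNo = S29, S29 ✓
(Type=V39, Rep=37): 2 rows → AcctNo = S94, S94 ✓
(Type=V39, Rep=35): 1 row → AcctNo = S60 ✓
(Type=V39, Rep=38): 1 row → AcctNo = S40 ✓
(Type=V89, Rep=38): 2 rows → AcctNo takes values {S27, S60} — violation
(Type=V39, Rep=36): 2 rows → AcctNo = S71, S71 ✓
(Type=V93, Rep=35): 2 rows → AcctNo = S29, S29 ✓
Two rows agree on {Type, Rep} but differ on AcctNo, so {Type, Rep} → AcctNo does not hold.

No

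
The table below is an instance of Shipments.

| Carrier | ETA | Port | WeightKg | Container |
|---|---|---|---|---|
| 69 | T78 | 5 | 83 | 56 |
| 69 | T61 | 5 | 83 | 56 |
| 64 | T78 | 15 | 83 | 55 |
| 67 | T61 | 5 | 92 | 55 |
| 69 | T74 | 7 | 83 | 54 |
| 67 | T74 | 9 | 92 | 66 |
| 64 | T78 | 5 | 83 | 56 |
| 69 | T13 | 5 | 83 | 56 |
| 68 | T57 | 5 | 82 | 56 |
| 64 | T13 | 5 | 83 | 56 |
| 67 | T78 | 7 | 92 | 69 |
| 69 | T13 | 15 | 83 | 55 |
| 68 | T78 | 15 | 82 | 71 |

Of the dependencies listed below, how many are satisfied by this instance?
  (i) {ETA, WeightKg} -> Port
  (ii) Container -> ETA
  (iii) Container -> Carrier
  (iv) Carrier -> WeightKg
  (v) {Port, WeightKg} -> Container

(i) {ETA, WeightKg} -> Port: (ETA=T78, WeightKg=83): 3 rows → Port takes values {5, 15} — violation; (ETA=T13, WeightKg=83): 3 rows → Port takes values {5, 15} — violation — fails.
(ii) Container -> ETA: Container=56: 6 rows → ETA takes values {T78, T61, T13, T57} — violation; Container=55: 3 rows → ETA takes values {T78, T61, T13} — violation — fails.
(iii) Container -> Carrier: Container=56: 6 rows → Carrier takes values {69, 64, 68} — violation; Container=55: 3 rows → Carrier takes values {64, 67, 69} — violation — fails.
(iv) Carrier -> WeightKg: every LHS value maps to a single RHS value — holds.
(v) {Port, WeightKg} -> Container: every LHS value maps to a single RHS value — holds.
2 of the 5 dependencies hold.

2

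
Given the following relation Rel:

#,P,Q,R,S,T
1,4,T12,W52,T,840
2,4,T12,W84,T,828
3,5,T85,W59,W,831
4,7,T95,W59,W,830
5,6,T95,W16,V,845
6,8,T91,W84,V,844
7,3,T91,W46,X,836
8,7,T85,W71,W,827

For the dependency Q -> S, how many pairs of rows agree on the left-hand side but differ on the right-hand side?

Q=T12: all 2 rows agree on S — 0 pairs.
Q=T85: all 2 rows agree on S — 0 pairs.
Q=T95: violating pairs (4,5) — 1 pair.
Q=T91: violating pairs (6,7) — 1 pair.

2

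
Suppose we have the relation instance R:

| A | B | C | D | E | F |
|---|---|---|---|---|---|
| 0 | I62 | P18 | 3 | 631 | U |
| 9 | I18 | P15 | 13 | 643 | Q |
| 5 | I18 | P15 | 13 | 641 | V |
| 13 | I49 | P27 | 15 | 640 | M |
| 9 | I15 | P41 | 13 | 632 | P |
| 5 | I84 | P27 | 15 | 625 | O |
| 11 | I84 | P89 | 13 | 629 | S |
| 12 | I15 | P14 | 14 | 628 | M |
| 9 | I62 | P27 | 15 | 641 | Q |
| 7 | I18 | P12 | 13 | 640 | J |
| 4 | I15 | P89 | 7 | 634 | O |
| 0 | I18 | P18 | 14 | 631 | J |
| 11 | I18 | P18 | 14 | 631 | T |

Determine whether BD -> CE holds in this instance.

(B=I62, D=3): 1 row → {C,E} = (P18, 631) ✓
(B=I18, D=13): 3 rows → {C,E} takes values {(P15, 643), (P15, 641), (P12, 640)} — violation
(B=I49, D=15): 1 row → {C,E} = (P27, 640) ✓
(B=I15, D=13): 1 row → {C,E} = (P41, 632) ✓
(B=I84, D=15): 1 row → {C,E} = (P27, 625) ✓
(B=I84, D=13): 1 row → {C,E} = (P89, 629) ✓
(B=I15, D=14): 1 row → {C,E} = (P14, 628) ✓
(B=I62, D=15): 1 row → {C,E} = (P27, 641) ✓
(B=I15, D=7): 1 row → {C,E} = (P89, 634) ✓
(B=I18, D=14): 2 rows → {C,E} = (P18, 631), (P18, 631) ✓
Two rows agree on BD but differ on CE, so BD -> CE does not hold.

No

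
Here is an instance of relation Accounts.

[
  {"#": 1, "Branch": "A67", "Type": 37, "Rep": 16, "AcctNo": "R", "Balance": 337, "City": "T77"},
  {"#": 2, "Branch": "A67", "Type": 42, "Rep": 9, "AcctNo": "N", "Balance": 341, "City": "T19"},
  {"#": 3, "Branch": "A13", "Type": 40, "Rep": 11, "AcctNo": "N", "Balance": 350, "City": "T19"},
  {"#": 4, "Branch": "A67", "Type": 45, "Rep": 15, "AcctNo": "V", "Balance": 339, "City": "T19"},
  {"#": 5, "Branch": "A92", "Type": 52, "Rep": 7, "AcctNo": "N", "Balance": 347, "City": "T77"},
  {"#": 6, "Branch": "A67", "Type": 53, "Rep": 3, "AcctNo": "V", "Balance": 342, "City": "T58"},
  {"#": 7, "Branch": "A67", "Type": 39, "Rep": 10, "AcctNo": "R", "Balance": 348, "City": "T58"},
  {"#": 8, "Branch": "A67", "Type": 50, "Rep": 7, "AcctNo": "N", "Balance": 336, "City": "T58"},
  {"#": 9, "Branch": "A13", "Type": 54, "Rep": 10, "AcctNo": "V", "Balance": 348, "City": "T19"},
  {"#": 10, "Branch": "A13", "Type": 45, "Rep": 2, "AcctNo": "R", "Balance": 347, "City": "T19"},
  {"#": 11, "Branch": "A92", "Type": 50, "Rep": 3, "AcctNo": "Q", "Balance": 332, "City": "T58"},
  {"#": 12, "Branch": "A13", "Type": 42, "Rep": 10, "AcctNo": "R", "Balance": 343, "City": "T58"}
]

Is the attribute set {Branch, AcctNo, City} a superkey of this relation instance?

All 12 rows have distinct {Branch, AcctNo, City} values, so {Branch, AcctNo, City} → (all attributes) holds and {Branch, AcctNo, City} is a superkey.

Yes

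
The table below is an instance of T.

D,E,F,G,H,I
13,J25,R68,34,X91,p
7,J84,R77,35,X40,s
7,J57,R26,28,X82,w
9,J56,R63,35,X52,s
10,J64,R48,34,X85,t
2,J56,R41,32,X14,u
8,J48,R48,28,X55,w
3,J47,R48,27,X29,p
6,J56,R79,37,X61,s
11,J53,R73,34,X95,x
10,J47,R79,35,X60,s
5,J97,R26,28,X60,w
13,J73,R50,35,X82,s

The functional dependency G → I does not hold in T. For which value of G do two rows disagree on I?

G=34: 3 rows → I takes values {p, t, x} — violation
G=35: 4 rows → I = s, s, s, s ✓
G=28: 3 rows → I = w, w, w ✓
G=32: 1 row → I = u ✓
G=27: 1 row → I = p ✓
G=37: 1 row → I = s ✓
The only G value with inconsistent I is G=34.

34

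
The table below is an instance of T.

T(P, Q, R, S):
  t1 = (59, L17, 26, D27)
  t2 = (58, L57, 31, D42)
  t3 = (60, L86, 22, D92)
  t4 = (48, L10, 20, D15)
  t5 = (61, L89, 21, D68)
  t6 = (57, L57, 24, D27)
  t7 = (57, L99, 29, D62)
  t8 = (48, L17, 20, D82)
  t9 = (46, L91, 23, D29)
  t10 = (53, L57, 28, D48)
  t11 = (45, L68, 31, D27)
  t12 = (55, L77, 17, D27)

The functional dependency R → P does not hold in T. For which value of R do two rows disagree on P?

R=26: row 1 → P = 59 ✓
R=31: rows 2, 11 → P takes values {58, 45} — violation
R=22: row 3 → P = 60 ✓
R=20: rows 4, 8 → P = 48, 48 ✓
R=21: row 5 → P = 61 ✓
R=24: row 6 → P = 57 ✓
R=29: row 7 → P = 57 ✓
R=23: row 9 → P = 46 ✓
R=28: row 10 → P = 53 ✓
R=17: row 12 → P = 55 ✓
The only R value with inconsistent P is R=31.

31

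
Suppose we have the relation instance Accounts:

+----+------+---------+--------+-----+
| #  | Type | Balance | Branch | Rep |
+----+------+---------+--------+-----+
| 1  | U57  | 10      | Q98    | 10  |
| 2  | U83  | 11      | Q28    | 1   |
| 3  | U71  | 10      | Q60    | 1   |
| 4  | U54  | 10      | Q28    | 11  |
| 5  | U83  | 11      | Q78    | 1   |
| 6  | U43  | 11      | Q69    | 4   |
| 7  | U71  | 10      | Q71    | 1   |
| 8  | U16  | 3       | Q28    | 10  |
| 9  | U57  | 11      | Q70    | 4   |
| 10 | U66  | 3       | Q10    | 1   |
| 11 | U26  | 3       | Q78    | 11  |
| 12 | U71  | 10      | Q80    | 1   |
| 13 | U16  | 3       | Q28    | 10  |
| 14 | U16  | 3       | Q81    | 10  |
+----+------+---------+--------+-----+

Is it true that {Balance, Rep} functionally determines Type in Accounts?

No

(Balance=10, Rep=10): row 1 → Type = U57 ✓
(Balance=11, Rep=1): rows 2, 5 → Type = U83, U83 ✓
(Balance=10, Rep=1): rows 3, 7, 12 → Type = U71, U71, U71 ✓
(Balance=10, Rep=11): row 4 → Type = U54 ✓
(Balance=11, Rep=4): rows 6, 9 → Type takes values {U43, U57} — violation
(Balance=3, Rep=10): rows 8, 13, 14 → Type = U16, U16, U16 ✓
(Balance=3, Rep=1): row 10 → Type = U66 ✓
(Balance=3, Rep=11): row 11 → Type = U26 ✓
Two rows agree on {Balance, Rep} but differ on Type, so {Balance, Rep} -> Type does not hold.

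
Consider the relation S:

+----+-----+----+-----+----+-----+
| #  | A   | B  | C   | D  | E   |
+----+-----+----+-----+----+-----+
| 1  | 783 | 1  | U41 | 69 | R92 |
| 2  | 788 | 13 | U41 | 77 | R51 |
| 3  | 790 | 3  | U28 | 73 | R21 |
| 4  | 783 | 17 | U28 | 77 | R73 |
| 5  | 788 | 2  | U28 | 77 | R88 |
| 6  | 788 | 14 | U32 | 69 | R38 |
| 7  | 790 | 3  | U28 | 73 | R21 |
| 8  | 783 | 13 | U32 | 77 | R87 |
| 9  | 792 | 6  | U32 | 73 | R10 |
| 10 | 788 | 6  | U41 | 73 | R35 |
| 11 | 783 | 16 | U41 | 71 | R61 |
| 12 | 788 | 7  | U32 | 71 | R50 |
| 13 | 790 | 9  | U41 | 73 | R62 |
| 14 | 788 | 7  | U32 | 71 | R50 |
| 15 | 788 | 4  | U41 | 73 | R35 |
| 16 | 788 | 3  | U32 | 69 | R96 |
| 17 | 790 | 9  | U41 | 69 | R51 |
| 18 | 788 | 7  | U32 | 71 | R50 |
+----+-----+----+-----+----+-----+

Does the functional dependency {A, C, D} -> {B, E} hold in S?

No

(A=783, C=U41, D=69): row 1 → {B,E} = (1, R92) ✓
(A=788, C=U41, D=77): row 2 → {B,E} = (13, R51) ✓
(A=790, C=U28, D=73): rows 3, 7 → {B,E} = (3, R21), (3, R21) ✓
(A=783, C=U28, D=77): row 4 → {B,E} = (17, R73) ✓
(A=788, C=U28, D=77): row 5 → {B,E} = (2, R88) ✓
(A=788, C=U32, D=69): rows 6, 16 → {B,E} takes values {(14, R38), (3, R96)} — violation
(A=783, C=U32, D=77): row 8 → {B,E} = (13, R87) ✓
(A=792, C=U32, D=73): row 9 → {B,E} = (6, R10) ✓
(A=788, C=U41, D=73): rows 10, 15 → {B,E} takes values {(6, R35), (4, R35)} — violation
(A=783, C=U41, D=71): row 11 → {B,E} = (16, R61) ✓
(A=788, C=U32, D=71): rows 12, 14, 18 → {B,E} = (7, R50), (7, R50), (7, R50) ✓
(A=790, C=U41, D=73): row 13 → {B,E} = (9, R62) ✓
(A=790, C=U41, D=69): row 17 → {B,E} = (9, R51) ✓
Two rows agree on {A, C, D} but differ on {B, E}, so {A, C, D} -> {B, E} does not hold.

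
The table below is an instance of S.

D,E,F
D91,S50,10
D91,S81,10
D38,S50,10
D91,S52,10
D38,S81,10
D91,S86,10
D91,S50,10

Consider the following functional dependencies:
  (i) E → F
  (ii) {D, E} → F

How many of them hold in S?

2

(i) E → F: every LHS value maps to a single RHS value — holds.
(ii) {D, E} → F: every LHS value maps to a single RHS value — holds.
2 of the 2 dependencies hold.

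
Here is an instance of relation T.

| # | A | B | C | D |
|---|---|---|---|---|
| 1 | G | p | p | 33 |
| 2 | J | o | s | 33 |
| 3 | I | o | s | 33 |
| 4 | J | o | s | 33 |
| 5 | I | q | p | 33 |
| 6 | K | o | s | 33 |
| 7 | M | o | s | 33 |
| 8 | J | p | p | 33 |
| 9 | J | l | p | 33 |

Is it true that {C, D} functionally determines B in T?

No

(C=p, D=33): rows 1, 5, 8, 9 → B takes values {p, q, l} — violation
(C=s, D=33): rows 2, 3, 4, 6, 7 → B = o, o, o, o, o ✓
Two rows agree on {C, D} but differ on B, so {C, D} → B does not hold.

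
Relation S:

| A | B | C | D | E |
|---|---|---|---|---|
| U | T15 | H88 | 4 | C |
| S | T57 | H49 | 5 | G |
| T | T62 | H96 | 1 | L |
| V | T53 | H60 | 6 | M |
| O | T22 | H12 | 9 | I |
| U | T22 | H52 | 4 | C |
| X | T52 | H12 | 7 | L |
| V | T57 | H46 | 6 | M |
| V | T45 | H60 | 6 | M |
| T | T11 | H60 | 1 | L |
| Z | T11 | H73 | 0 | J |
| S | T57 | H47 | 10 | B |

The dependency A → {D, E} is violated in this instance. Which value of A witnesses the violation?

S

A=U: 2 rows → {D,E} = (4, C), (4, C) ✓
A=S: 2 rows → {D,E} takes values {(5, G), (10, B)} — violation
A=T: 2 rows → {D,E} = (1, L), (1, L) ✓
A=V: 3 rows → {D,E} = (6, M), (6, M), (6, M) ✓
A=O: 1 row → {D,E} = (9, I) ✓
A=X: 1 row → {D,E} = (7, L) ✓
A=Z: 1 row → {D,E} = (0, J) ✓
The only A value with inconsistent RHS is A=S.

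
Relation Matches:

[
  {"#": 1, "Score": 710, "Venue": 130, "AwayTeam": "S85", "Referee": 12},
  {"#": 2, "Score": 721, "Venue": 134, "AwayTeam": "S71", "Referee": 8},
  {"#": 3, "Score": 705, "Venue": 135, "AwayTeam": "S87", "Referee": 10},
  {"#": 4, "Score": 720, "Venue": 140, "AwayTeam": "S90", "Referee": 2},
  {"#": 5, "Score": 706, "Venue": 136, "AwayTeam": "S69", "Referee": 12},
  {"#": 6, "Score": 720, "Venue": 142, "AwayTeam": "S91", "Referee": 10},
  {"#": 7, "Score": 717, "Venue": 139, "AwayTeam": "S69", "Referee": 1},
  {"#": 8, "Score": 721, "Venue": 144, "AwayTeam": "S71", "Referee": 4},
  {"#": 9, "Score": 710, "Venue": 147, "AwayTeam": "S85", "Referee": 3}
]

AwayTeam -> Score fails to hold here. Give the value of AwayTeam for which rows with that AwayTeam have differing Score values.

S69

AwayTeam=S85: rows 1, 9 → Score = 710, 710 ✓
AwayTeam=S71: rows 2, 8 → Score = 721, 721 ✓
AwayTeam=S87: row 3 → Score = 705 ✓
AwayTeam=S90: row 4 → Score = 720 ✓
AwayTeam=S69: rows 5, 7 → Score takes values {706, 717} — violation
AwayTeam=S91: row 6 → Score = 720 ✓
The only AwayTeam value with inconsistent Score is AwayTeam=S69.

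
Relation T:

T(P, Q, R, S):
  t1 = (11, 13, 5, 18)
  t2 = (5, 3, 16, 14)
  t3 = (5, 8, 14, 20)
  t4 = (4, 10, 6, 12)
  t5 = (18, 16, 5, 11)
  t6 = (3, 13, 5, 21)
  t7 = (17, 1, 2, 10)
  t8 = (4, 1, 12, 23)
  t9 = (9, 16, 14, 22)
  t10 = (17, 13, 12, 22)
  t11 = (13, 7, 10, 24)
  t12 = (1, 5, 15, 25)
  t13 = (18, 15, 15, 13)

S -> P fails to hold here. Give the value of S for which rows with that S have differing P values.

S=18: row 1 → P = 11 ✓
S=14: row 2 → P = 5 ✓
S=20: row 3 → P = 5 ✓
S=12: row 4 → P = 4 ✓
S=11: row 5 → P = 18 ✓
S=21: row 6 → P = 3 ✓
S=10: row 7 → P = 17 ✓
S=23: row 8 → P = 4 ✓
S=22: rows 9, 10 → P takes values {9, 17} — violation
S=24: row 11 → P = 13 ✓
S=25: row 12 → P = 1 ✓
S=13: row 13 → P = 18 ✓
The only S value with inconsistent P is S=22.

22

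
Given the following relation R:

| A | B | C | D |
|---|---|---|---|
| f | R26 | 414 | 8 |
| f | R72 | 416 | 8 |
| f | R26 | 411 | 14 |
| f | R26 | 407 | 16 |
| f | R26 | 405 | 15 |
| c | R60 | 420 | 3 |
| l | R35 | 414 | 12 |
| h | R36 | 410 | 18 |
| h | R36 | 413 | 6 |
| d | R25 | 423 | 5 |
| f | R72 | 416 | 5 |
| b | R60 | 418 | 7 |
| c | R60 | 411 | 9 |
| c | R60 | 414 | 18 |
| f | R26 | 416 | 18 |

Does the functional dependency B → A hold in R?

B=R26: 5 rows → A = f, f, f, f, f ✓
B=R72: 2 rows → A = f, f ✓
B=R60: 4 rows → A takes values {c, b} — violation
B=R35: 1 row → A = l ✓
B=R36: 2 rows → A = h, h ✓
B=R25: 1 row → A = d ✓
Two rows agree on B but differ on A, so B → A does not hold.

No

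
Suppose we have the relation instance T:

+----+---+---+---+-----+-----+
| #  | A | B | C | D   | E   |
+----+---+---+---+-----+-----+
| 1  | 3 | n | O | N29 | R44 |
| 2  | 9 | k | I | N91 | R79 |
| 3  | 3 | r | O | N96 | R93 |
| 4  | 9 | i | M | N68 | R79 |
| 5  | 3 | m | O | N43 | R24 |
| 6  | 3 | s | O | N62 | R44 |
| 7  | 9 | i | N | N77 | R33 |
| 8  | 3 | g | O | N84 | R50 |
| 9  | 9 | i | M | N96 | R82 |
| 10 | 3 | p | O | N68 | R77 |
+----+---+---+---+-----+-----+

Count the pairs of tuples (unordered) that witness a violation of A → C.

A=3: all 6 rows agree on C — 0 pairs.
A=9: violating pairs (2,4), (2,7), (2,9), (4,7), (7,9) — 5 pairs.

5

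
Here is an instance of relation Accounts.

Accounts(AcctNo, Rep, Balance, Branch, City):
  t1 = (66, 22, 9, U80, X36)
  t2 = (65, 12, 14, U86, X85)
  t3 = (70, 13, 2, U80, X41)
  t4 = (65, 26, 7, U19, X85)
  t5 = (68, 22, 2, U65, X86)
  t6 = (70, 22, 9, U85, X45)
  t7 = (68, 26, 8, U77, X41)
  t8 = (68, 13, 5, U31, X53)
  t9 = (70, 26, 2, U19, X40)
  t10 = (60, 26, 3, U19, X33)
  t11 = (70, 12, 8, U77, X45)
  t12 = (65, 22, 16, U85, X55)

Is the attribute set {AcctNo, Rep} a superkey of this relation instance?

Yes

All 12 rows have distinct {AcctNo, Rep} values, so {AcctNo, Rep} → (all attributes) holds and {AcctNo, Rep} is a superkey.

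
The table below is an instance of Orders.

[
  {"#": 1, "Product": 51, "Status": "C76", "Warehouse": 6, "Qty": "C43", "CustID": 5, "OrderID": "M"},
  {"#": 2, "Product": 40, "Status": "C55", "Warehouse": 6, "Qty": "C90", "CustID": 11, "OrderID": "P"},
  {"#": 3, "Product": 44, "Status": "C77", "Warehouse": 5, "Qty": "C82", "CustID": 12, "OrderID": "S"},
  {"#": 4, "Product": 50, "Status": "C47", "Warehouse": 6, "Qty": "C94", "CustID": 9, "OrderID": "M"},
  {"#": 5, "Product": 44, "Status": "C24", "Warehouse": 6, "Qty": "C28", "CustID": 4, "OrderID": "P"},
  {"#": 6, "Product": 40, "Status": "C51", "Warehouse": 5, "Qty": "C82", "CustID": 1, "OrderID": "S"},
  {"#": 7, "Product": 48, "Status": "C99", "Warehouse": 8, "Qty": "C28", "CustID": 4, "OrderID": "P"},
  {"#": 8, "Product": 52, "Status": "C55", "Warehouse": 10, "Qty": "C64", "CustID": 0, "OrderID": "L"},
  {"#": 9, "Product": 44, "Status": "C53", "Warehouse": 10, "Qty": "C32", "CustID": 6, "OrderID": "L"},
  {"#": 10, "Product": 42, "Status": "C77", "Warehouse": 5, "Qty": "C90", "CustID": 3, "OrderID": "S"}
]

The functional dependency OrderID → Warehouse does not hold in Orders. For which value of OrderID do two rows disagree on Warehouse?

OrderID=M: rows 1, 4 → Warehouse = 6, 6 ✓
OrderID=P: rows 2, 5, 7 → Warehouse takes values {6, 8} — violation
OrderID=S: rows 3, 6, 10 → Warehouse = 5, 5, 5 ✓
OrderID=L: rows 8, 9 → Warehouse = 10, 10 ✓
The only OrderID value with inconsistent Warehouse is OrderID=P.

P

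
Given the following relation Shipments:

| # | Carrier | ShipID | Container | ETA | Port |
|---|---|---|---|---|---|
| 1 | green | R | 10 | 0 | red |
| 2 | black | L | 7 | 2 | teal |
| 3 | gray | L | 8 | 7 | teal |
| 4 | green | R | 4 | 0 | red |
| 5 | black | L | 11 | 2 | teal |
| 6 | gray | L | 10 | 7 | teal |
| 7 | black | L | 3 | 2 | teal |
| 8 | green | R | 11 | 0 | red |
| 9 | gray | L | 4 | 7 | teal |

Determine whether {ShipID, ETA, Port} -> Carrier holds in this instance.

Yes

(ShipID=R, ETA=0, Port=red): rows 1, 4, 8 → Carrier = green, green, green ✓
(ShipID=L, ETA=2, Port=teal): rows 2, 5, 7 → Carrier = black, black, black ✓
(ShipID=L, ETA=7, Port=teal): rows 3, 6, 9 → Carrier = gray, gray, gray ✓
Every {ShipID, ETA, Port} value is associated with a single Carrier value, so {ShipID, ETA, Port} -> Carrier holds.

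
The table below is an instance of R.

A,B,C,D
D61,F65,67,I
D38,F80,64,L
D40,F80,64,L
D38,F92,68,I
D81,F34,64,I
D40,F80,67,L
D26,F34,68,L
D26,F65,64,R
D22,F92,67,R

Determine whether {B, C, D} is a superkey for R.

Two distinct rows share (B=F80, C=64, D=L), so {B, C, D} does not determine every attribute — not a superkey.

No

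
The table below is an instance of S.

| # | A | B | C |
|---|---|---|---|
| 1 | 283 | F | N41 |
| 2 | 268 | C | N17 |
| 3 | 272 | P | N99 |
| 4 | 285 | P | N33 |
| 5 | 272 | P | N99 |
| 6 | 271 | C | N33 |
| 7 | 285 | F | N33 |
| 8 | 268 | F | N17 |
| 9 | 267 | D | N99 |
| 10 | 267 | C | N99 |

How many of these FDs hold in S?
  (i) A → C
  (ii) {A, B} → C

2

(i) A → C: every LHS value maps to a single RHS value — holds.
(ii) {A, B} → C: every LHS value maps to a single RHS value — holds.
2 of the 2 dependencies hold.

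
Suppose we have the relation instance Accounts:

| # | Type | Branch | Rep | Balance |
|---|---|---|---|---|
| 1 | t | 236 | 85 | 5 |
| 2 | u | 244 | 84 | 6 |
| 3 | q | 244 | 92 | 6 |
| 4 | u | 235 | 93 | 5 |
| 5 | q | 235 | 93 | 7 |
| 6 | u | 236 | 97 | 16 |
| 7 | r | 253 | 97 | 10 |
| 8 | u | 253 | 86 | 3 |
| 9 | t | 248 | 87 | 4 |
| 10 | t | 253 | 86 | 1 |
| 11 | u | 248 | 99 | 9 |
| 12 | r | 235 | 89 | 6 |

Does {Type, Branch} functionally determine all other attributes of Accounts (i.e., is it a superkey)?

All 12 rows have distinct {Type, Branch} values, so {Type, Branch} → (all attributes) holds and {Type, Branch} is a superkey.

Yes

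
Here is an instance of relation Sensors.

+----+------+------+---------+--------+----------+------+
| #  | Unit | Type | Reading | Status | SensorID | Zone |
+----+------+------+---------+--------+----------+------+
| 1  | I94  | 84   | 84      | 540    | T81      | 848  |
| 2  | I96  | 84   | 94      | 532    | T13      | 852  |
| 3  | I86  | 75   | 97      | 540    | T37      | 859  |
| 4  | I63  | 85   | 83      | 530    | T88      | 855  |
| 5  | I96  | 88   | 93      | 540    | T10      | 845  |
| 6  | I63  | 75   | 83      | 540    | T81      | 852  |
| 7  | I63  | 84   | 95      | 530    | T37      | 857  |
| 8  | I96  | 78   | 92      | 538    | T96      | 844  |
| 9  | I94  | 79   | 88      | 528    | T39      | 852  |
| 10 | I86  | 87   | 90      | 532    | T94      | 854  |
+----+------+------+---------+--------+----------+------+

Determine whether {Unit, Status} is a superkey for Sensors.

No

Rows 4 and 7 have the same {Unit, Status} value (Unit=I63, Status=530) but are distinct tuples, so {Unit, Status} does not determine every attribute — not a superkey.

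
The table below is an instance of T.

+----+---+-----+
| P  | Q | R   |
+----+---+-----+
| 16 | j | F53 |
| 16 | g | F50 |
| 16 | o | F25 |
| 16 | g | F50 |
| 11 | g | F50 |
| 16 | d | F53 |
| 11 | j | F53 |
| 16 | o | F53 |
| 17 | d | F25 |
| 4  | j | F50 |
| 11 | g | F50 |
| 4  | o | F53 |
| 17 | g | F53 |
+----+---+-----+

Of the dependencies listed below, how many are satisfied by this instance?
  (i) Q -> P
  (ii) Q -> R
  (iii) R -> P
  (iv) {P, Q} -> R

(i) Q -> P: Q=j: 3 rows → P takes values {16, 11, 4} — violation; Q=g: 5 rows → P takes values {16, 11, 17} — violation; Q=o: 3 rows → P takes values {16, 4} — violation; Q=d: 2 rows → P takes values {16, 17} — violation — fails.
(ii) Q -> R: Q=j: 3 rows → R takes values {F53, F50} — violation; Q=g: 5 rows → R takes values {F50, F53} — violation; Q=o: 3 rows → R takes values {F25, F53} — violation; Q=d: 2 rows → R takes values {F53, F25} — violation — fails.
(iii) R -> P: R=F53: 6 rows → P takes values {16, 11, 4, 17} — violation; R=F50: 5 rows → P takes values {16, 11, 4} — violation; R=F25: 2 rows → P takes values {16, 17} — violation — fails.
(iv) {P, Q} -> R: (P=16, Q=o): 2 rows → R takes values {F25, F53} — violation — fails.
None of the 4 dependencies hold.

0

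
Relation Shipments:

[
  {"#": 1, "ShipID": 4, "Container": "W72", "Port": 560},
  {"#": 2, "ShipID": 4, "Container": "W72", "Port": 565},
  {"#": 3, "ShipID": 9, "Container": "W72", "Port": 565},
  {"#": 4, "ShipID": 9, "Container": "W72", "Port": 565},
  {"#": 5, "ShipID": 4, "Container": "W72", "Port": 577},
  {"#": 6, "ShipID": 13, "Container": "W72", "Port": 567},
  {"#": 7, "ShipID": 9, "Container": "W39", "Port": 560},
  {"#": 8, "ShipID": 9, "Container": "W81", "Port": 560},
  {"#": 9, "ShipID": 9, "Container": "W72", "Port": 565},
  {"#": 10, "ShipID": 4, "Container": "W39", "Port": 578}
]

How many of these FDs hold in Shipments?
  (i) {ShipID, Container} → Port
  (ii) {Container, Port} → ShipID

(i) {ShipID, Container} → Port: (ShipID=4, Container=W72): rows 1, 2, 5 → Port takes values {560, 565, 577} — violation — fails.
(ii) {Container, Port} → ShipID: (Container=W72, Port=565): rows 2, 3, 4, 9 → ShipID takes values {4, 9} — violation — fails.
None of the 2 dependencies hold.

0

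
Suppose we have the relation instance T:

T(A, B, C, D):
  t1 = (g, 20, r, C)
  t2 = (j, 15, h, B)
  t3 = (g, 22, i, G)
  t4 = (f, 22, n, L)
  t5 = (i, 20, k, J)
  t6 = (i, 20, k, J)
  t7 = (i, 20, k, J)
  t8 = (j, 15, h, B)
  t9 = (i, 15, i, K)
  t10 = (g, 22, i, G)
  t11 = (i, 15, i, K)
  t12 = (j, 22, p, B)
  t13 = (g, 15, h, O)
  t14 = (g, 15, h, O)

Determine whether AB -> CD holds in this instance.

(A=g, B=20): row 1 → {C,D} = (r, C) ✓
(A=j, B=15): rows 2, 8 → {C,D} = (h, B), (h, B) ✓
(A=g, B=22): rows 3, 10 → {C,D} = (i, G), (i, G) ✓
(A=f, B=22): row 4 → {C,D} = (n, L) ✓
(A=i, B=20): rows 5, 6, 7 → {C,D} = (k, J), (k, J), (k, J) ✓
(A=i, B=15): rows 9, 11 → {C,D} = (i, K), (i, K) ✓
(A=j, B=22): row 12 → {C,D} = (p, B) ✓
(A=g, B=15): rows 13, 14 → {C,D} = (h, O), (h, O) ✓
Every AB value is associated with a single CD value, so AB -> CD holds.

Yes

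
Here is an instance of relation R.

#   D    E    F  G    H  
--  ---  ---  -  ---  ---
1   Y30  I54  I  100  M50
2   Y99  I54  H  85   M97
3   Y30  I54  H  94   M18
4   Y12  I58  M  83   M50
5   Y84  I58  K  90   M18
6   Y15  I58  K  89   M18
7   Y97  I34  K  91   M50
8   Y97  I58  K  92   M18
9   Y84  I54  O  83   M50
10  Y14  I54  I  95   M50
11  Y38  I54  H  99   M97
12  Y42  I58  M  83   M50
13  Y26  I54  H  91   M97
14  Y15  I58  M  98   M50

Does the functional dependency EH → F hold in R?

No

(E=I54, H=M50): rows 1, 9, 10 → F takes values {I, O} — violation
(E=I54, H=M97): rows 2, 11, 13 → F = H, H, H ✓
(E=I54, H=M18): row 3 → F = H ✓
(E=I58, H=M50): rows 4, 12, 14 → F = M, M, M ✓
(E=I58, H=M18): rows 5, 6, 8 → F = K, K, K ✓
(E=I34, H=M50): row 7 → F = K ✓
Two rows agree on EH but differ on F, so EH → F does not hold.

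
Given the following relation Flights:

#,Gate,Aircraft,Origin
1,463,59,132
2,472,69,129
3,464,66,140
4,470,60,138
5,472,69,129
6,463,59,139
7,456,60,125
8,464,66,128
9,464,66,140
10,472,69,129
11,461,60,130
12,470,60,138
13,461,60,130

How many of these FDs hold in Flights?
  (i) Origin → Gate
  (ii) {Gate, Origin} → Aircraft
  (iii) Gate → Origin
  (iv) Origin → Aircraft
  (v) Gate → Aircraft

(i) Origin → Gate: every LHS value maps to a single RHS value — holds.
(ii) {Gate, Origin} → Aircraft: every LHS value maps to a single RHS value — holds.
(iii) Gate → Origin: Gate=463: rows 1, 6 → Origin takes values {132, 139} — violation; Gate=464: rows 3, 8, 9 → Origin takes values {140, 128} — violation — fails.
(iv) Origin → Aircraft: every LHS value maps to a single RHS value — holds.
(v) Gate → Aircraft: every LHS value maps to a single RHS value — holds.
4 of the 5 dependencies hold.

4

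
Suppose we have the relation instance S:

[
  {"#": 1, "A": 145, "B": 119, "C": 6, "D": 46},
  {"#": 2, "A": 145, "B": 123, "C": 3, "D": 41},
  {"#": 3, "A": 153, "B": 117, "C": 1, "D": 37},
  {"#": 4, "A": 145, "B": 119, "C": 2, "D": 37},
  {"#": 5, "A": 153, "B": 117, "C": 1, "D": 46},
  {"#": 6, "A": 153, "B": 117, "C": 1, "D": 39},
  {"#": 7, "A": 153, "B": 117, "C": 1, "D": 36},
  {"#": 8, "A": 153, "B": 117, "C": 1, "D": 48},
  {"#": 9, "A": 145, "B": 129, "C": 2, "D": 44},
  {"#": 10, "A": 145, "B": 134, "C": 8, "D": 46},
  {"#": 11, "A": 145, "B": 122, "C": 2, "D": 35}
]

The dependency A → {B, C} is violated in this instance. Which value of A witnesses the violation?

A=145: rows 1, 2, 4, 9, 10, 11 → {B,C} takes values {(119, 6), (123, 3), (119, 2), (129, 2), (134, 8), (122, 2)} — violation
A=153: rows 3, 5, 6, 7, 8 → {B,C} = (117, 1), (117, 1), (117, 1), (117, 1), (117, 1) ✓
The only A value with inconsistent RHS is A=145.

145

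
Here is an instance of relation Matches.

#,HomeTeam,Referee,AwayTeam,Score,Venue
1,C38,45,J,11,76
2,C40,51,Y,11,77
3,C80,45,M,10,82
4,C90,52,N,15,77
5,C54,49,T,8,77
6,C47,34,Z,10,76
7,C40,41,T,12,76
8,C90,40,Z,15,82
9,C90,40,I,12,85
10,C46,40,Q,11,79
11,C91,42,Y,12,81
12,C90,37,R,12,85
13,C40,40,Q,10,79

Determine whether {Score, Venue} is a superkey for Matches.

Rows 9 and 12 have the same {Score, Venue} value (Score=12, Venue=85) but are distinct tuples, so {Score, Venue} does not determine every attribute — not a superkey.

No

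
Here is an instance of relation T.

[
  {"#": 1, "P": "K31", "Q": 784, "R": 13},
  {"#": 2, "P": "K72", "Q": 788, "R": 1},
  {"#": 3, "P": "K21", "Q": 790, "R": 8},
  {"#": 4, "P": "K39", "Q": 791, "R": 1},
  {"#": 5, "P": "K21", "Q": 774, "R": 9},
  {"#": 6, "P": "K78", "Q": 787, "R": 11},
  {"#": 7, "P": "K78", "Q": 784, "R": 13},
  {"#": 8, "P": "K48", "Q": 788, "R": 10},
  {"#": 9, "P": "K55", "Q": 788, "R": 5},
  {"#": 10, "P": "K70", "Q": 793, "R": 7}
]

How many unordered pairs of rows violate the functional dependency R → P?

R=13: violating pairs (1,7) — 1 pair.
R=1: violating pairs (2,4) — 1 pair.

2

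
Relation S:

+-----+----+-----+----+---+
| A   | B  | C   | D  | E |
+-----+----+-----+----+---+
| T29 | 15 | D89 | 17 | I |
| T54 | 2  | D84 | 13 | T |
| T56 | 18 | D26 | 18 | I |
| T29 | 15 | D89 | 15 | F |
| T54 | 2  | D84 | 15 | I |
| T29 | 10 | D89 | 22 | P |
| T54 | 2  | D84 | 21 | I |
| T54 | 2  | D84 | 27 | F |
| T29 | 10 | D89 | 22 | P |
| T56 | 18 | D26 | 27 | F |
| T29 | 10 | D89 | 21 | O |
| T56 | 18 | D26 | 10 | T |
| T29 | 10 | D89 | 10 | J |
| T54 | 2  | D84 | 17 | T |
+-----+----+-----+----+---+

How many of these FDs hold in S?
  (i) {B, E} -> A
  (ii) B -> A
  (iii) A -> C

(i) {B, E} -> A: every LHS value maps to a single RHS value — holds.
(ii) B -> A: every LHS value maps to a single RHS value — holds.
(iii) A -> C: every LHS value maps to a single RHS value — holds.
3 of the 3 dependencies hold.

3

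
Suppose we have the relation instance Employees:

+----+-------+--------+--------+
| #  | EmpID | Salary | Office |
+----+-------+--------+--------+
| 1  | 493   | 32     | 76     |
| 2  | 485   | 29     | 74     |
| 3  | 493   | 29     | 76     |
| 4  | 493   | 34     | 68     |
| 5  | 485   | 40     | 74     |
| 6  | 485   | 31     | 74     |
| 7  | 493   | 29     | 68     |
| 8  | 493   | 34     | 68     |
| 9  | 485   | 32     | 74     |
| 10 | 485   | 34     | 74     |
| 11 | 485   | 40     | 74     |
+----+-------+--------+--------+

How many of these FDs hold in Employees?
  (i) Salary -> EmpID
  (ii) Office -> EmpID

1

(i) Salary -> EmpID: Salary=32: rows 1, 9 → EmpID takes values {493, 485} — violation; Salary=29: rows 2, 3, 7 → EmpID takes values {485, 493} — violation; Salary=34: rows 4, 8, 10 → EmpID takes values {493, 485} — violation — fails.
(ii) Office -> EmpID: every LHS value maps to a single RHS value — holds.
1 of the 2 dependencies holds.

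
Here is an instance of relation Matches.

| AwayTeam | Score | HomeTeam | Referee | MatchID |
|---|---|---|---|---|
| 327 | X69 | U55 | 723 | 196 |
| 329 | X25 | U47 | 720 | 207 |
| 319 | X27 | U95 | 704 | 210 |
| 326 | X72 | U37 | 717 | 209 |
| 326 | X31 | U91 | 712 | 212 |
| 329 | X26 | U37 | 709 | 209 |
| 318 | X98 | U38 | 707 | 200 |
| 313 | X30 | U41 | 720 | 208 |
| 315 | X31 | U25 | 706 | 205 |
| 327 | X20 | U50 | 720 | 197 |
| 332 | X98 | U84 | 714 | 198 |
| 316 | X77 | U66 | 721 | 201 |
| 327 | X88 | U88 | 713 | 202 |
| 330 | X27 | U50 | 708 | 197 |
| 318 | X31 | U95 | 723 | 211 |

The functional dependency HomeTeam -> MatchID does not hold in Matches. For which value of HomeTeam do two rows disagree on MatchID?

U95

HomeTeam=U55: 1 row → MatchID = 196 ✓
HomeTeam=U47: 1 row → MatchID = 207 ✓
HomeTeam=U95: 2 rows → MatchID takes values {210, 211} — violation
HomeTeam=U37: 2 rows → MatchID = 209, 209 ✓
HomeTeam=U91: 1 row → MatchID = 212 ✓
HomeTeam=U38: 1 row → MatchID = 200 ✓
HomeTeam=U41: 1 row → MatchID = 208 ✓
HomeTeam=U25: 1 row → MatchID = 205 ✓
HomeTeam=U50: 2 rows → MatchID = 197, 197 ✓
HomeTeam=U84: 1 row → MatchID = 198 ✓
HomeTeam=U66: 1 row → MatchID = 201 ✓
HomeTeam=U88: 1 row → MatchID = 202 ✓
The only HomeTeam value with inconsistent MatchID is HomeTeam=U95.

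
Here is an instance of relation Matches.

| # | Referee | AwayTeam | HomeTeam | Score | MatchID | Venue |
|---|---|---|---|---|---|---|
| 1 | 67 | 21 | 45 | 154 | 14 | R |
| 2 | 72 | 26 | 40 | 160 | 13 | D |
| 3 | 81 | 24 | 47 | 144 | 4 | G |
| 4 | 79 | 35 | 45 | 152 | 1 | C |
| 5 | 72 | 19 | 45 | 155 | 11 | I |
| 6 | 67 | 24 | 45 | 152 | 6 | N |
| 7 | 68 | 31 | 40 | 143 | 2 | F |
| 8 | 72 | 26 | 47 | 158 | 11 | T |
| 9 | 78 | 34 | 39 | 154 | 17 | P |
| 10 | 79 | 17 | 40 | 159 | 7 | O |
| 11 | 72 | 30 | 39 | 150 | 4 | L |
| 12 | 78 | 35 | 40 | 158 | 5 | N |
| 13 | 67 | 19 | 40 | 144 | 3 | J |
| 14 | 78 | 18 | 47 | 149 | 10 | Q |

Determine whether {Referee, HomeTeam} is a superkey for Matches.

No

Rows 1 and 6 have the same {Referee, HomeTeam} value (Referee=67, HomeTeam=45) but are distinct tuples, so {Referee, HomeTeam} does not determine every attribute — not a superkey.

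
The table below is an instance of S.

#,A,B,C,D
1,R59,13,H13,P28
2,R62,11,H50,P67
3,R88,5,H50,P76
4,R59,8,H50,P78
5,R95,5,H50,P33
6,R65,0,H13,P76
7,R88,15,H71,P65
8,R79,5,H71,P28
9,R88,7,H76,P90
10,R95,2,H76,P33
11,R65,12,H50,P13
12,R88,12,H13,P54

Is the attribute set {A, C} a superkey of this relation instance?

All 12 rows have distinct {A, C} values, so {A, C} → (all attributes) holds and {A, C} is a superkey.

Yes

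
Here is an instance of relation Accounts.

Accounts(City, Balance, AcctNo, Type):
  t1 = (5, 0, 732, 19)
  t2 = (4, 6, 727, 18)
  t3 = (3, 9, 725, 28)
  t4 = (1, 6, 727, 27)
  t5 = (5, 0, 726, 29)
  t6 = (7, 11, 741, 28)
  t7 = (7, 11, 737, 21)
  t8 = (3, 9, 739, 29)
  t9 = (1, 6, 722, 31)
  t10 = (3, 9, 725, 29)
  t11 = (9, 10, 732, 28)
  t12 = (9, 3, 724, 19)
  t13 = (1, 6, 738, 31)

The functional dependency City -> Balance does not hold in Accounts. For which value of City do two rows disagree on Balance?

9

City=5: rows 1, 5 → Balance = 0, 0 ✓
City=4: row 2 → Balance = 6 ✓
City=3: rows 3, 8, 10 → Balance = 9, 9, 9 ✓
City=1: rows 4, 9, 13 → Balance = 6, 6, 6 ✓
City=7: rows 6, 7 → Balance = 11, 11 ✓
City=9: rows 11, 12 → Balance takes values {10, 3} — violation
The only City value with inconsistent Balance is City=9.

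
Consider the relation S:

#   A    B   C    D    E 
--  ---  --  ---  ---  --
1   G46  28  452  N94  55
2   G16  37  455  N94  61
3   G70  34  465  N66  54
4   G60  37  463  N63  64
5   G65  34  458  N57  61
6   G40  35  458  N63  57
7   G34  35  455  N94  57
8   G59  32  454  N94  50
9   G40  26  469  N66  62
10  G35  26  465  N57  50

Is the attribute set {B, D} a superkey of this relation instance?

Yes

All 10 rows have distinct {B, D} values, so {B, D} → (all attributes) holds and {B, D} is a superkey.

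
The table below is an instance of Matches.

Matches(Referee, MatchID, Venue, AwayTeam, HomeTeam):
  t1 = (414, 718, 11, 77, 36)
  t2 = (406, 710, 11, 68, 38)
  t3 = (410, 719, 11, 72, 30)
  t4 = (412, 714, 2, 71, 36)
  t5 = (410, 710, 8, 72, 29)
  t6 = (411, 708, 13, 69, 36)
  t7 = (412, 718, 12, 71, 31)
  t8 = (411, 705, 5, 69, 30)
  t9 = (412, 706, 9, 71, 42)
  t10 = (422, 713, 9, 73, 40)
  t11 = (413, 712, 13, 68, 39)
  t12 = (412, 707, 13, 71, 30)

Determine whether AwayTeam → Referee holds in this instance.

No

AwayTeam=77: row 1 → Referee = 414 ✓
AwayTeam=68: rows 2, 11 → Referee takes values {406, 413} — violation
AwayTeam=72: rows 3, 5 → Referee = 410, 410 ✓
AwayTeam=71: rows 4, 7, 9, 12 → Referee = 412, 412, 412, 412 ✓
AwayTeam=69: rows 6, 8 → Referee = 411, 411 ✓
AwayTeam=73: row 10 → Referee = 422 ✓
Two rows agree on AwayTeam but differ on Referee, so AwayTeam → Referee does not hold.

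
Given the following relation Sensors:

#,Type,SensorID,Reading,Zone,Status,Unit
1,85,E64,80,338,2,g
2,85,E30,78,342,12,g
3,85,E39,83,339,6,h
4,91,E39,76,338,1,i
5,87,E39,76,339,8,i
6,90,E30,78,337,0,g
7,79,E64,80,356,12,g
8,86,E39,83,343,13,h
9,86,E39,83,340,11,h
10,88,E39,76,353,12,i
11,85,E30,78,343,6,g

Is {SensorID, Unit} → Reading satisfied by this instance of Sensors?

Yes

(SensorID=E64, Unit=g): rows 1, 7 → Reading = 80, 80 ✓
(SensorID=E30, Unit=g): rows 2, 6, 11 → Reading = 78, 78, 78 ✓
(SensorID=E39, Unit=h): rows 3, 8, 9 → Reading = 83, 83, 83 ✓
(SensorID=E39, Unit=i): rows 4, 5, 10 → Reading = 76, 76, 76 ✓
Every {SensorID, Unit} value is associated with a single Reading value, so {SensorID, Unit} → Reading holds.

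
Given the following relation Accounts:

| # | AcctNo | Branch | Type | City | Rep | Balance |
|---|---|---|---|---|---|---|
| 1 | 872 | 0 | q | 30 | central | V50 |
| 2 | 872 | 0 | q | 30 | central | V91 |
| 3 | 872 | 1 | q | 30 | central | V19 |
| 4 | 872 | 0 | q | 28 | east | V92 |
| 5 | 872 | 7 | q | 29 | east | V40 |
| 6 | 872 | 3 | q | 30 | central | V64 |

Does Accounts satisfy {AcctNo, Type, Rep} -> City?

(AcctNo=872, Type=q, Rep=central): rows 1, 2, 3, 6 → City = 30, 30, 30, 30 ✓
(AcctNo=872, Type=q, Rep=east): rows 4, 5 → City takes values {28, 29} — violation
Two rows agree on {AcctNo, Type, Rep} but differ on City, so {AcctNo, Type, Rep} -> City does not hold.

No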